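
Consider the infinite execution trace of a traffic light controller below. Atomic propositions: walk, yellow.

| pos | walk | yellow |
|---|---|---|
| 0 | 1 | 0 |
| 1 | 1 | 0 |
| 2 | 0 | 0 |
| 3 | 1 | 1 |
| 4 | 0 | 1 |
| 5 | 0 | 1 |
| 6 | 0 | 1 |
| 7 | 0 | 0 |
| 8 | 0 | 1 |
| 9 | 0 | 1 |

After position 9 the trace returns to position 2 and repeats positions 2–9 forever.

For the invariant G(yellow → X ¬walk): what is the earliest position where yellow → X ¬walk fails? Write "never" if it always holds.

never

yellow → X ¬walk holds at every position 0..9, and those are all the positions the trace ever visits, so the invariant G(yellow → X ¬walk) is never violated.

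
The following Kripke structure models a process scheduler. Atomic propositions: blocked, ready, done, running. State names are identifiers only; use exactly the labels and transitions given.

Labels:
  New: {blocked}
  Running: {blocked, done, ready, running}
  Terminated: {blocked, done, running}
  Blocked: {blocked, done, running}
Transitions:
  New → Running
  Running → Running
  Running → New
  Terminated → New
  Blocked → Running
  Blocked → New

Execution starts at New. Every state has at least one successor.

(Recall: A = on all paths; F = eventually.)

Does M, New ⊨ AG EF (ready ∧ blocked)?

States satisfying EF (ready ∧ blocked): {New, Running, Terminated, Blocked}.
States satisfying AG EF (ready ∧ blocked): {New, Running, Terminated, Blocked}.
Every state reachable from New satisfies EF (ready ∧ blocked).
New ∈ Sat(AG EF (ready ∧ blocked)).

Yes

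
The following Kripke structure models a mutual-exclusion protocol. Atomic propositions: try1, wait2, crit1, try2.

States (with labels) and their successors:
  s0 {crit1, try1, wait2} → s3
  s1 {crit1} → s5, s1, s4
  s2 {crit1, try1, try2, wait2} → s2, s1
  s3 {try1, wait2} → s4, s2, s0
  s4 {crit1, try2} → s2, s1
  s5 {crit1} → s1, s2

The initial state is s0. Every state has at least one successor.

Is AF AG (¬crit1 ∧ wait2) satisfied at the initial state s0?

Violated

States satisfying AG (¬crit1 ∧ wait2): ∅.
States satisfying AF AG (¬crit1 ∧ wait2): ∅.
There is a path from s0 along which AG (¬crit1 ∧ wait2) never holds.
s0 ∉ Sat(AF AG (¬crit1 ∧ wait2)).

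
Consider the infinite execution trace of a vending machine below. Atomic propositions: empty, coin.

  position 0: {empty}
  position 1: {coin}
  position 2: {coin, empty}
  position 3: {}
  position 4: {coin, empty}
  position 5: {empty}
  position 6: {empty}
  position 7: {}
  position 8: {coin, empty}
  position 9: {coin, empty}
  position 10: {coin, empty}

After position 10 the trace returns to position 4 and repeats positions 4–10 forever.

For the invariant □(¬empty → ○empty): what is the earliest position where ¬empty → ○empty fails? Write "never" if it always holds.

¬empty → ○empty holds at every position 0..10, and those are all the positions the trace ever visits, so the invariant □(¬empty → ○empty) is never violated.

never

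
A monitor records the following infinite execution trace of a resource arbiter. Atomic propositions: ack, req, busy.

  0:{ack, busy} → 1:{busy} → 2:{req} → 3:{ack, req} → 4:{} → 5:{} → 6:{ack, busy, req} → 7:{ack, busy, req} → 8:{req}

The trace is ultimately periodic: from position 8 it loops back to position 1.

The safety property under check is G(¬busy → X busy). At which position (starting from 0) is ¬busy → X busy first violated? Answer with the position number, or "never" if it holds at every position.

2

Check ¬busy → X busy at each position in order: 0 ✓, 1 ✓.
At position 2 the labels are {req} and the next position 3 has {ack, req}, so ¬busy → X busy is false there. This is the first violation.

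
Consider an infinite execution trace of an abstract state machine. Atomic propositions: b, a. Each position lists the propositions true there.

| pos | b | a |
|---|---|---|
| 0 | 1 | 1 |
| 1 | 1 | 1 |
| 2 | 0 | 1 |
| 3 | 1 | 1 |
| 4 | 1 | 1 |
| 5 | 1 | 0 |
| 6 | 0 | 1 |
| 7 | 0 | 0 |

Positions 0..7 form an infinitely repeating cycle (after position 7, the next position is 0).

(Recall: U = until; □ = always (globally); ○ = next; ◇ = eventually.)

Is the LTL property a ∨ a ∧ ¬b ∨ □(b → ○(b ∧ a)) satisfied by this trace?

Yes

b → ○(b ∧ a) must hold at every position from 0 onward. It fails at position 1, so □(b → ○(b ∧ a)) is false.
Positions where b holds: 0, 1, 3, 4, 5.
Check ○(b ∧ a) at each: 0→ok, 1→fails, 3→ok, 4→fails, 5→fails.
At position 0: a ∨ a ∧ ¬b is true; □(b → ○(b ∧ a)) is false; so a ∨ a ∧ ¬b ∨ □(b → ○(b ∧ a)) is true.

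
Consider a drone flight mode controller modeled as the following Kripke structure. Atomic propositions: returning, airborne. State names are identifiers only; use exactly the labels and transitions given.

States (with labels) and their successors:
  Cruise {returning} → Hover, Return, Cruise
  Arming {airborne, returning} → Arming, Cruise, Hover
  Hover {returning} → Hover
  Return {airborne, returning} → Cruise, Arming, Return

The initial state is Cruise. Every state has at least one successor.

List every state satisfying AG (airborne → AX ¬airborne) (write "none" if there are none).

States satisfying airborne → AX ¬airborne: {Cruise, Hover}.
States satisfying AG (airborne → AX ¬airborne): {Hover}.

{Hover}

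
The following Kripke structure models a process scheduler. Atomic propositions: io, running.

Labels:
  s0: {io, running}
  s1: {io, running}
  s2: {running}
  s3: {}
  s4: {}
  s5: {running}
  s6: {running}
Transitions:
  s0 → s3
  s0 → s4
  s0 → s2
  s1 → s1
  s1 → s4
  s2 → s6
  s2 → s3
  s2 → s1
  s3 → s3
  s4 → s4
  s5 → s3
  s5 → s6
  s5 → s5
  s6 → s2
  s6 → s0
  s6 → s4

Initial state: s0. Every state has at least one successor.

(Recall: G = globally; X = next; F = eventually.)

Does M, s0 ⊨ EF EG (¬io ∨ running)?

Holds

States satisfying EG (¬io ∨ running): {s0, s1, s2, s3, s4, s5, s6}.
States satisfying EF EG (¬io ∨ running): {s0, s1, s2, s3, s4, s5, s6}.
Some path from s0 reaches a state where EG (¬io ∨ running) holds.
s0 ∈ Sat(EF EG (¬io ∨ running)).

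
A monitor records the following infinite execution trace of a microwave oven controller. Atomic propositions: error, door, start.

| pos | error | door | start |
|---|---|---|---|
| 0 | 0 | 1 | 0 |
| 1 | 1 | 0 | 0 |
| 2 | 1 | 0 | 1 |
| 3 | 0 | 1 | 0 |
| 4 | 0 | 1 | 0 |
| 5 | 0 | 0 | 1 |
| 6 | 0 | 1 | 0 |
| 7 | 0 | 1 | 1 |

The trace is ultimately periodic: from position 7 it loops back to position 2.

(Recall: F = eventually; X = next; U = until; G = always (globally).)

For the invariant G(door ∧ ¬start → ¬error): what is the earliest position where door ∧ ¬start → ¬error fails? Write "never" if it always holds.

never

door ∧ ¬start → ¬error holds at every position 0..7, and those are all the positions the trace ever visits, so the invariant G(door ∧ ¬start → ¬error) is never violated.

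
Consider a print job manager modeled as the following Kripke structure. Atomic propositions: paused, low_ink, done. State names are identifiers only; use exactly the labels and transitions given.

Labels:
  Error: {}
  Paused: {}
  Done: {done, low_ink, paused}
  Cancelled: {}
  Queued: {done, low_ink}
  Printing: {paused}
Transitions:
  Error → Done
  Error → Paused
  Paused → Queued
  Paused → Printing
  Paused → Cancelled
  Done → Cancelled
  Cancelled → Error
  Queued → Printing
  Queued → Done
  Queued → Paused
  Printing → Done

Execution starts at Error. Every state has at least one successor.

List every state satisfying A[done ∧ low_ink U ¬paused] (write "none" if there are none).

{Error, Paused, Done, Cancelled, Queued}

States satisfying done ∧ low_ink: {Done, Queued}.
States satisfying ¬paused: {Error, Paused, Cancelled, Queued}.
States satisfying A[done ∧ low_ink U ¬paused]: {Error, Paused, Done, Cancelled, Queued}.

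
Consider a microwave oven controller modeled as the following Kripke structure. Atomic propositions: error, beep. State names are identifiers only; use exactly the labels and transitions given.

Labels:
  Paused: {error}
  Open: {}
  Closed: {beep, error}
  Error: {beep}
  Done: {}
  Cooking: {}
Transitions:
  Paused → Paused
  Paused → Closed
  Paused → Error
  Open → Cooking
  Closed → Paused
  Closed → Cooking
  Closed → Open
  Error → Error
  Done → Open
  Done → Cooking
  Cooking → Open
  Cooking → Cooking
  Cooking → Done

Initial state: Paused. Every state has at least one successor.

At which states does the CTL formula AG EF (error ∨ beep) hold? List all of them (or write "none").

States satisfying EF (error ∨ beep): {Paused, Closed, Error}.
States satisfying AG EF (error ∨ beep): {Error}.

{Error}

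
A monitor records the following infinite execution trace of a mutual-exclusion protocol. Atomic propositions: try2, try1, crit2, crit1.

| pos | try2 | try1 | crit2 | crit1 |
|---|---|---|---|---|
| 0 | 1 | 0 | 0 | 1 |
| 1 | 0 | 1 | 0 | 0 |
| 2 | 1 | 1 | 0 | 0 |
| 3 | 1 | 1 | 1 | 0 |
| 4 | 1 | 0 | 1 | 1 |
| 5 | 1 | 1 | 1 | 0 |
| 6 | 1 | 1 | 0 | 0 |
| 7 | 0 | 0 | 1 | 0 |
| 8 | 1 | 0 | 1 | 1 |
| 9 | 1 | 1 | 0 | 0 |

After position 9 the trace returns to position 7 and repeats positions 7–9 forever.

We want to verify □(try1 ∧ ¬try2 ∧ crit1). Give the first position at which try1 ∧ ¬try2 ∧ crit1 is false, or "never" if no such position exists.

At position 0 the labels are {crit1, try2}, so try1 ∧ ¬try2 ∧ crit1 is false there. This is the first violation.

0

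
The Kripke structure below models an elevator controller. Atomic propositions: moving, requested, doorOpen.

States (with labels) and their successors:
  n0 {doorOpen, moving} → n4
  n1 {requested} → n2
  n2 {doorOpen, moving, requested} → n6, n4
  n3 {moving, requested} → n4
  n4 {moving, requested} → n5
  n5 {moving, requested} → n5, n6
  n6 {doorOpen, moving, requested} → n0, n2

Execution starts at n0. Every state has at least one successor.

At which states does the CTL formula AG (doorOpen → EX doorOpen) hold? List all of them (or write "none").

States satisfying doorOpen → EX doorOpen: {n1, n2, n3, n4, n5, n6}.
States satisfying AG (doorOpen → EX doorOpen): ∅.

none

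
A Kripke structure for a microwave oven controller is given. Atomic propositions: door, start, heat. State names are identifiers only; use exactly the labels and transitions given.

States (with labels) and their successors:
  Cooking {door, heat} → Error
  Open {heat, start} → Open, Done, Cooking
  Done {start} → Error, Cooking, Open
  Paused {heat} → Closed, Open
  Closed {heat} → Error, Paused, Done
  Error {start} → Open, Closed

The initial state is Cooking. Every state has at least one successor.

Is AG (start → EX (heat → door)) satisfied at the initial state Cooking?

States satisfying start → EX (heat → door): {Cooking, Open, Done, Paused, Closed}.
States satisfying AG (start → EX (heat → door)): ∅.
Error is reachable from Cooking and violates start → EX (heat → door), so AG fails at Cooking.
Cooking ∉ Sat(AG (start → EX (heat → door))).

Violated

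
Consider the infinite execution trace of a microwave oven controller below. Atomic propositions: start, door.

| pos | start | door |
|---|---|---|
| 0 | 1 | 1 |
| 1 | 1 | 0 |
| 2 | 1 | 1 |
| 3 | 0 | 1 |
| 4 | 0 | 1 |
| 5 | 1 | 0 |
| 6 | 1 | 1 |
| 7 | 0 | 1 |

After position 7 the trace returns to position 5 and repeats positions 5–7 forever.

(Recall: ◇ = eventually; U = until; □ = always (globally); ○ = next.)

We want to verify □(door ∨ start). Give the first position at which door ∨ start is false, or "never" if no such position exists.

never

door ∨ start holds at every position 0..7, and those are all the positions the trace ever visits, so the invariant □(door ∨ start) is never violated.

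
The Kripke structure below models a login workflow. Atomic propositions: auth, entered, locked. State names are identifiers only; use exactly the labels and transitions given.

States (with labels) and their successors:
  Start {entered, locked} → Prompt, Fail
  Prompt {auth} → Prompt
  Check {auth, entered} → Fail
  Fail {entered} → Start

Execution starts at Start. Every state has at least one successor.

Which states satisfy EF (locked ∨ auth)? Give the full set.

States satisfying locked ∨ auth: {Start, Prompt, Check}.
States satisfying EF (locked ∨ auth): {Start, Prompt, Check, Fail}.

{Start, Prompt, Check, Fail}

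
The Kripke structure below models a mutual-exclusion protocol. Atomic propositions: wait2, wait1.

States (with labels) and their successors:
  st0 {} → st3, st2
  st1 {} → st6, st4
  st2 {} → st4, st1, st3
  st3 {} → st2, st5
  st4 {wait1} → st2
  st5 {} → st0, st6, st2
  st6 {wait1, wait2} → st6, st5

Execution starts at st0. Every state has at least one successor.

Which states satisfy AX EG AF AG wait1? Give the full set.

States satisfying EG AF AG wait1: ∅.
States satisfying AX EG AF AG wait1: ∅.

none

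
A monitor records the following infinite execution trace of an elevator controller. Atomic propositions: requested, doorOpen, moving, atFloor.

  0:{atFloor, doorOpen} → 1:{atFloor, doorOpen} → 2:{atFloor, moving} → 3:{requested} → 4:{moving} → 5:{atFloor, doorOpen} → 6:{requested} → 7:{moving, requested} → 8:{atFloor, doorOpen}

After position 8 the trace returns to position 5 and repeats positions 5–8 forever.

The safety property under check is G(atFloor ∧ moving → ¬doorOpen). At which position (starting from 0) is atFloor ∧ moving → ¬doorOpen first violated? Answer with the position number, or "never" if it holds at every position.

never

atFloor ∧ moving → ¬doorOpen holds at every position 0..8, and those are all the positions the trace ever visits, so the invariant G(atFloor ∧ moving → ¬doorOpen) is never violated.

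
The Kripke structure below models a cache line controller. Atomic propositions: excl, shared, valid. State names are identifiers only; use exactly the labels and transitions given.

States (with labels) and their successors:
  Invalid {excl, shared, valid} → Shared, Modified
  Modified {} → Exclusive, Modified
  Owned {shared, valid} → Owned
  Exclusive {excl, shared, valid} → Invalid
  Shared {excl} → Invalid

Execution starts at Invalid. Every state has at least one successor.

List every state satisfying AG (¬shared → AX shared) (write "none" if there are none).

{Owned}

States satisfying ¬shared → AX shared: {Invalid, Owned, Exclusive, Shared}.
States satisfying AG (¬shared → AX shared): {Owned}.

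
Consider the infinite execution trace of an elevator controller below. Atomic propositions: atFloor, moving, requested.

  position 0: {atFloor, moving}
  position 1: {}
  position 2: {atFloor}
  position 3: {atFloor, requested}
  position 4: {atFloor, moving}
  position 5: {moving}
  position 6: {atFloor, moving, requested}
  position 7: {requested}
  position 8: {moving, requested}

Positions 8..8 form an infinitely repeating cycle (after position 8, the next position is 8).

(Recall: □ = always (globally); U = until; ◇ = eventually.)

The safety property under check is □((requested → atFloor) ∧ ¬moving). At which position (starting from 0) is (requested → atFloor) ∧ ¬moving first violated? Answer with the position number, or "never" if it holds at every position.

At position 0 the labels are {atFloor, moving}, so (requested → atFloor) ∧ ¬moving is false there. This is the first violation.

0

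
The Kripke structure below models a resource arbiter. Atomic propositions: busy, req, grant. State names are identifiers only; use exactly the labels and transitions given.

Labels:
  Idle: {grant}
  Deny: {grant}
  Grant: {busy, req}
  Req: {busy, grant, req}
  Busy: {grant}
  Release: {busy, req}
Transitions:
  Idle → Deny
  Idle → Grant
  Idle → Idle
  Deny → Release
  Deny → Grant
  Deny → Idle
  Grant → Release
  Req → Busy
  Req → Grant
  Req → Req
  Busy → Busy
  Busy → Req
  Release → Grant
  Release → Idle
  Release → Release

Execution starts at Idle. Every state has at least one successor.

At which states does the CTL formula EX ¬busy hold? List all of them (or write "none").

States satisfying ¬busy: {Idle, Deny, Busy}.
States satisfying EX ¬busy: {Idle, Deny, Req, Busy, Release}.

{Idle, Deny, Req, Busy, Release}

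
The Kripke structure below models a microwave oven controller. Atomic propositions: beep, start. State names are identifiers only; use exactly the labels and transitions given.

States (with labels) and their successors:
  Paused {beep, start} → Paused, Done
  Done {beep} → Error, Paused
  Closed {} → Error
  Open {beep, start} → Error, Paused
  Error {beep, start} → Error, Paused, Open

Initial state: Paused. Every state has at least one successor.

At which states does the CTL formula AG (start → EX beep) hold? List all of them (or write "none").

{Paused, Done, Closed, Open, Error}

States satisfying start → EX beep: {Paused, Done, Closed, Open, Error}.
States satisfying AG (start → EX beep): {Paused, Done, Closed, Open, Error}.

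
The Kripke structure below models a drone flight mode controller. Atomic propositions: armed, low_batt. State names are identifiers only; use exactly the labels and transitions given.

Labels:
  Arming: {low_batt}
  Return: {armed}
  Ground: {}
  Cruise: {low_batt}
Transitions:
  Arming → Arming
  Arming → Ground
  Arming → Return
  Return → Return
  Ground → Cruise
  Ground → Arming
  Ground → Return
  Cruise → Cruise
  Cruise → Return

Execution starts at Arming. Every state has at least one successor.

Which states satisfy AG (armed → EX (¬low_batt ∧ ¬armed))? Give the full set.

none

States satisfying armed → EX (¬low_batt ∧ ¬armed): {Arming, Ground, Cruise}.
States satisfying AG (armed → EX (¬low_batt ∧ ¬armed)): ∅.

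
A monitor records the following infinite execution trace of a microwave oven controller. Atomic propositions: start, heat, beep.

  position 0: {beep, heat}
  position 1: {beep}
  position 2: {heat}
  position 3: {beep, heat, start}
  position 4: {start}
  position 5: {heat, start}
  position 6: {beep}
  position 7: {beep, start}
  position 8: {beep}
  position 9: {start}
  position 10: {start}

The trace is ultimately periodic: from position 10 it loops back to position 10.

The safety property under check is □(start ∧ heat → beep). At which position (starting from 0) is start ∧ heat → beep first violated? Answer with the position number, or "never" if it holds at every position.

Check start ∧ heat → beep at each position in order: 0 ✓, 1 ✓, 2 ✓, 3 ✓, 4 ✓.
At position 5 the labels are {heat, start}, so start ∧ heat → beep is false there. This is the first violation.

5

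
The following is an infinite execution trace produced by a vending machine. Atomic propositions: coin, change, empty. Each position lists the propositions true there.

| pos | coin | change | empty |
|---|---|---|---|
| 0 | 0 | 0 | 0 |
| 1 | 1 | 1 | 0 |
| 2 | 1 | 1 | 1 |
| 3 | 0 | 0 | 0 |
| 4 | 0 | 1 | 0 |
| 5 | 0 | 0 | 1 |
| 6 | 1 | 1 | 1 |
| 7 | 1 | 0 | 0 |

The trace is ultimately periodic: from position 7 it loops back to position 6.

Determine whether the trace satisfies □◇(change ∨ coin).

Yes

◇(change ∨ coin) holds at every position 0..7, and those are all positions ever visited, so □◇(change ∨ coin) holds.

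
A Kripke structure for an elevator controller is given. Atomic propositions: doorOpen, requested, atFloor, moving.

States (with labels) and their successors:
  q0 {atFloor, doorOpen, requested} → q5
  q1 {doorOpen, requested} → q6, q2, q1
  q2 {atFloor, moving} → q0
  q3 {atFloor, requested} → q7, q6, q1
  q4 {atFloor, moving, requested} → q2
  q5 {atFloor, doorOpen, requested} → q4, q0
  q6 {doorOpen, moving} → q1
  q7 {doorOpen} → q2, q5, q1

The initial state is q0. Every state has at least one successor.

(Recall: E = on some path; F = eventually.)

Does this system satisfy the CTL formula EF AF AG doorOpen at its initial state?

States satisfying AF AG doorOpen: ∅.
States satisfying EF AF AG doorOpen: ∅.
No suitable path/successor from q0 witnesses the formula.
q0 ∉ Sat(EF AF AG doorOpen).

Violated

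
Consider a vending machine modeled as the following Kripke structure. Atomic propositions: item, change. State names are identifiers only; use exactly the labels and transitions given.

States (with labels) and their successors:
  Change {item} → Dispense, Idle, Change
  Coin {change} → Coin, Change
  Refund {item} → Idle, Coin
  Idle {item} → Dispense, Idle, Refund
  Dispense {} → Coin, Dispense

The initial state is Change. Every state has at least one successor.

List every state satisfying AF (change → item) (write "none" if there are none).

States satisfying change → item: {Change, Refund, Idle, Dispense}.
States satisfying AF (change → item): {Change, Refund, Idle, Dispense}.

{Change, Refund, Idle, Dispense}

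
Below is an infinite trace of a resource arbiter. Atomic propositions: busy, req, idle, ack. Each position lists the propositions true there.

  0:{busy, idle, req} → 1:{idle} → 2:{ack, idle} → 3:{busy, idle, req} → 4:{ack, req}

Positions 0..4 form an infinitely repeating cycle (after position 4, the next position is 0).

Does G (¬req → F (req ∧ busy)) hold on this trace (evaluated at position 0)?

Satisfied

¬req → F (req ∧ busy) holds at every position 0..4, and those are all positions ever visited, so G (¬req → F (req ∧ busy)) holds.
Positions where ¬req holds: 1, 2.
Check F (req ∧ busy) at each: 1→ok, 2→ok.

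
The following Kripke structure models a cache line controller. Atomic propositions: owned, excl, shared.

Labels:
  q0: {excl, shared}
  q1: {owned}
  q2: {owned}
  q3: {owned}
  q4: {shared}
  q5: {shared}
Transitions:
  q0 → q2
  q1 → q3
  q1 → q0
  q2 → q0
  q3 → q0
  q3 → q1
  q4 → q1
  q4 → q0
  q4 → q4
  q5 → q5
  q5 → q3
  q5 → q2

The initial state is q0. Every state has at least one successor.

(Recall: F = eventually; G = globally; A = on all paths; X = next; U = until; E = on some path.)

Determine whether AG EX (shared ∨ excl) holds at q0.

States satisfying EX (shared ∨ excl): {q1, q2, q3, q4, q5}.
States satisfying AG EX (shared ∨ excl): ∅.
q0 is reachable from q0 and violates EX (shared ∨ excl), so AG fails at q0.
q0 ∉ Sat(AG EX (shared ∨ excl)).

No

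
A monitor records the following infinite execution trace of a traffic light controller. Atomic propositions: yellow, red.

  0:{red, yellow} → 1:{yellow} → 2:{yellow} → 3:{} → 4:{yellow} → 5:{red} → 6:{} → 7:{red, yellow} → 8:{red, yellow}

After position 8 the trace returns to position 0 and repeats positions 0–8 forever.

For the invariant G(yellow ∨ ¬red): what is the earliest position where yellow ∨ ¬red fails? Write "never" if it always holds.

5

Check yellow ∨ ¬red at each position in order: 0 ✓, 1 ✓, 2 ✓, 3 ✓, 4 ✓.
At position 5 the labels are {red}, so yellow ∨ ¬red is false there. This is the first violation.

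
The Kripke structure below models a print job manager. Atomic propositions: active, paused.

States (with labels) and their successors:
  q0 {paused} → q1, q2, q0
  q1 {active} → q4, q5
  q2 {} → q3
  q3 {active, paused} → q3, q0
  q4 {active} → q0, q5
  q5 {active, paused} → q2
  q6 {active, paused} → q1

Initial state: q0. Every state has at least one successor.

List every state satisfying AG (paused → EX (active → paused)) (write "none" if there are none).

{q0, q1, q2, q3, q4, q5}

States satisfying paused → EX (active → paused): {q0, q1, q2, q3, q4, q5}.
States satisfying AG (paused → EX (active → paused)): {q0, q1, q2, q3, q4, q5}.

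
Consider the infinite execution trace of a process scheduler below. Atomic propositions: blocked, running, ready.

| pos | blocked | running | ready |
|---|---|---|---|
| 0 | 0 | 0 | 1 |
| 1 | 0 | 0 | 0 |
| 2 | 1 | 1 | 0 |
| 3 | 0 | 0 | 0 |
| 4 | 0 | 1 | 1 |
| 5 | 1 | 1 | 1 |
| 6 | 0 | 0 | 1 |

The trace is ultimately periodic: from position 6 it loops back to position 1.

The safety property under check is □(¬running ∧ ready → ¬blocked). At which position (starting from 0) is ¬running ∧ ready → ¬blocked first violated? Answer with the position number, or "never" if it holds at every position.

¬running ∧ ready → ¬blocked holds at every position 0..6, and those are all the positions the trace ever visits, so the invariant □(¬running ∧ ready → ¬blocked) is never violated.

never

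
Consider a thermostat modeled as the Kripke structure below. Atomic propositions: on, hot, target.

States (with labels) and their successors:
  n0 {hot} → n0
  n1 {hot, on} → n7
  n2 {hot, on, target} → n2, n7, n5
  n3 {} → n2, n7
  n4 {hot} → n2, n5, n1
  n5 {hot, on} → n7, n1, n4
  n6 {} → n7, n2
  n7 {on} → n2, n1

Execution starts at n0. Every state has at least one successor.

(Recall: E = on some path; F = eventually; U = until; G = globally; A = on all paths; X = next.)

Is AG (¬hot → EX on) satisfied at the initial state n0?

Holds

States satisfying ¬hot → EX on: {n0, n1, n2, n3, n4, n5, n6, n7}.
States satisfying AG (¬hot → EX on): {n0, n1, n2, n3, n4, n5, n6, n7}.
Every state reachable from n0 satisfies ¬hot → EX on.
n0 ∈ Sat(AG (¬hot → EX on)).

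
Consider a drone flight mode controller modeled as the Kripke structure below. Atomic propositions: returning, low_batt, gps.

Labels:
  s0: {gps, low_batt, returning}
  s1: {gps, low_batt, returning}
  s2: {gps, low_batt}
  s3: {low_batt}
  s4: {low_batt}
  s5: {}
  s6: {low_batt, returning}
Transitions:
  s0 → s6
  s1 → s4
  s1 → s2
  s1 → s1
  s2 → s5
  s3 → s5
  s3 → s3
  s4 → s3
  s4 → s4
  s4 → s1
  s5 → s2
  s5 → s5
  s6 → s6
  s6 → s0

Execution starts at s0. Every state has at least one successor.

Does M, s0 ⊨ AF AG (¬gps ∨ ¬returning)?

No

States satisfying AG (¬gps ∨ ¬returning): {s2, s3, s5}.
States satisfying AF AG (¬gps ∨ ¬returning): {s2, s3, s5}.
There is a path from s0 along which AG (¬gps ∨ ¬returning) never holds.
s0 ∉ Sat(AF AG (¬gps ∨ ¬returning)).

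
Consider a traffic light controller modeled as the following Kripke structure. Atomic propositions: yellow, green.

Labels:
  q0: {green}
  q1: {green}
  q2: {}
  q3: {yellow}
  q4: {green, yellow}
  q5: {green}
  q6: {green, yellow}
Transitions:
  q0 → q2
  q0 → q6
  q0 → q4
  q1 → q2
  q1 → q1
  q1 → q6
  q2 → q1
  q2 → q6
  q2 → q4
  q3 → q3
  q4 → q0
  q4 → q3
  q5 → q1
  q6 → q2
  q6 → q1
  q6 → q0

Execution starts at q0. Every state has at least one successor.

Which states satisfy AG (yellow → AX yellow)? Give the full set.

States satisfying yellow → AX yellow: {q0, q1, q2, q3, q5}.
States satisfying AG (yellow → AX yellow): {q3}.

{q3}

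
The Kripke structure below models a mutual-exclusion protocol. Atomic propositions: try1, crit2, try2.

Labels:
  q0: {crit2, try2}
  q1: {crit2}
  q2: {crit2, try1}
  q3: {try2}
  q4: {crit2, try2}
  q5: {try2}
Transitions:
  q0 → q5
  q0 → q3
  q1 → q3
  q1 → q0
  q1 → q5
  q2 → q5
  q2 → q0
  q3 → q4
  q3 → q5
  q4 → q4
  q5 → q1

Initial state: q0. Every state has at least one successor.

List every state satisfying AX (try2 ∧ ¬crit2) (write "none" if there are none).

{q0}

States satisfying try2 ∧ ¬crit2: {q3, q5}.
States satisfying AX (try2 ∧ ¬crit2): {q0}.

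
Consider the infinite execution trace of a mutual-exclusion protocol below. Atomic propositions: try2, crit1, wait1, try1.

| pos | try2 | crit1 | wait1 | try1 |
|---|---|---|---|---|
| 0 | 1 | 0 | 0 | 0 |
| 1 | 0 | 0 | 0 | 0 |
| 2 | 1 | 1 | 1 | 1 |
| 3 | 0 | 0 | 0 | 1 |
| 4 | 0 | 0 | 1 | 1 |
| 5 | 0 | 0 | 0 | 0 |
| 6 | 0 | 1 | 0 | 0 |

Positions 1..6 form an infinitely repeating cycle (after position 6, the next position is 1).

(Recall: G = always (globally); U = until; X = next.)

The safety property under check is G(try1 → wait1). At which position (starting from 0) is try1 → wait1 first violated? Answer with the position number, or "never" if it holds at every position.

Check try1 → wait1 at each position in order: 0 ✓, 1 ✓, 2 ✓.
At position 3 the labels are {try1}, so try1 → wait1 is false there. This is the first violation.

3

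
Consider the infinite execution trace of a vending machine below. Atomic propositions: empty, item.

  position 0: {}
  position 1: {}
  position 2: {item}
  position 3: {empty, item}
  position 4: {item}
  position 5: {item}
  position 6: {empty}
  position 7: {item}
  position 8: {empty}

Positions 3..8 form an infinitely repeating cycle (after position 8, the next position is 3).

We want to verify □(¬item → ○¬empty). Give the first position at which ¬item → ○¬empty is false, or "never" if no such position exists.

8

Check ¬item → ○¬empty at each position in order: 0 ✓, 1 ✓, 2 ✓, 3 ✓, 4 ✓, 5 ✓, 6 ✓, 7 ✓.
At position 8 the labels are {empty} and the next position 3 has {empty, item}, so ¬item → ○¬empty is false there. This is the first violation.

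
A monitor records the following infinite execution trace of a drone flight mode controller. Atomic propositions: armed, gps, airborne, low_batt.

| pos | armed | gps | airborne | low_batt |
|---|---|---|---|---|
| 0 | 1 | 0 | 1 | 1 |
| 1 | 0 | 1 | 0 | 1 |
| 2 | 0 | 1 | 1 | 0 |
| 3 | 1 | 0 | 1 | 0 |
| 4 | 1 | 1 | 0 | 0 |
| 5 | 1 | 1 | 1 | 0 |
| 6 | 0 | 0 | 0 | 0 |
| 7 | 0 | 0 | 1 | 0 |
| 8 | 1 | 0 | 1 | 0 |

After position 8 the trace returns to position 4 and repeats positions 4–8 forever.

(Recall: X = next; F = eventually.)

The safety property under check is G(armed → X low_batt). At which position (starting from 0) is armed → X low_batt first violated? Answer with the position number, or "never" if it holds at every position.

Check armed → X low_batt at each position in order: 0 ✓, 1 ✓, 2 ✓.
At position 3 the labels are {airborne, armed} and the next position 4 has {armed, gps}, so armed → X low_batt is false there. This is the first violation.

3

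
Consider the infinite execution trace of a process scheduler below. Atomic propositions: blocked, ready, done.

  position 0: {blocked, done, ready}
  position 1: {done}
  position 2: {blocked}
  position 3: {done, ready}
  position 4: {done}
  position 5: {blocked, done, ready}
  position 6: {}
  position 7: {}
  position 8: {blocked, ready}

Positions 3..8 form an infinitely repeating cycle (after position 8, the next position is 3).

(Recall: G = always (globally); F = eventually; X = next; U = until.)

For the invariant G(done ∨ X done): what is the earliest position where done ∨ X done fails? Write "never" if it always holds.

6

Check done ∨ X done at each position in order: 0 ✓, 1 ✓, 2 ✓, 3 ✓, 4 ✓, 5 ✓.
At position 6 the labels are {} and the next position 7 has {}, so done ∨ X done is false there. This is the first violation.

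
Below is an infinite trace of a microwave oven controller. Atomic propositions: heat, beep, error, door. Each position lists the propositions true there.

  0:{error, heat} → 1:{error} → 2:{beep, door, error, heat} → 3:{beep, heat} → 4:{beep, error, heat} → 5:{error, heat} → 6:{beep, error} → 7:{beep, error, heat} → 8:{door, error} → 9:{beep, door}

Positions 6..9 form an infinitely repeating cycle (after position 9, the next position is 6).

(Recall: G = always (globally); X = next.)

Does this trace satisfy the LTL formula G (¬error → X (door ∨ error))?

Yes

¬error → X (door ∨ error) holds at every position 0..9, and those are all positions ever visited, so G (¬error → X (door ∨ error)) holds.
Positions where ¬error holds: 3, 9.
Check X (door ∨ error) at each: 3→ok, 9→ok.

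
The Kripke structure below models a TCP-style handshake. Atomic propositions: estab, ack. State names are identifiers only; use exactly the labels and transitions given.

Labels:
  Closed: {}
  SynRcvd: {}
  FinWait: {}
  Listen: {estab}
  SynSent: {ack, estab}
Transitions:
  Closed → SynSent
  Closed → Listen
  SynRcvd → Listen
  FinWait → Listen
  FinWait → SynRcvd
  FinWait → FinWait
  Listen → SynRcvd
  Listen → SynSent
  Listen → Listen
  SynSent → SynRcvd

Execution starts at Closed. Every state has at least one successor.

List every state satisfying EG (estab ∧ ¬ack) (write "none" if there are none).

{Listen}

States satisfying estab ∧ ¬ack: {Listen}.
States satisfying EG (estab ∧ ¬ack): {Listen}.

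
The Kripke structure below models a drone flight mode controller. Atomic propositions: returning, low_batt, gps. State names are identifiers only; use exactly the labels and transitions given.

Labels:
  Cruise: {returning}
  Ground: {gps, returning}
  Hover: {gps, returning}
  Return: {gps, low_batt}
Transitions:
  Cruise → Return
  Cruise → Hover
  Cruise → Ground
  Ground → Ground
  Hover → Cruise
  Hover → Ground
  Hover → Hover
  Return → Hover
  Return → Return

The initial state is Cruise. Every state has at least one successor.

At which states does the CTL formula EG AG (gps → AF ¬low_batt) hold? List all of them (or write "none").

{Ground}

States satisfying AG (gps → AF ¬low_batt): {Ground}.
States satisfying EG AG (gps → AF ¬low_batt): {Ground}.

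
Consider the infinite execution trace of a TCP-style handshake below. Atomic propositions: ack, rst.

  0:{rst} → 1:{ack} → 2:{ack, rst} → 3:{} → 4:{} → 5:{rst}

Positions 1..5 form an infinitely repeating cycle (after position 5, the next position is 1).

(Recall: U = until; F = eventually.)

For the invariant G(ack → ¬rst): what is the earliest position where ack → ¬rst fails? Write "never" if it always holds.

2

Check ack → ¬rst at each position in order: 0 ✓, 1 ✓.
At position 2 the labels are {ack, rst}, so ack → ¬rst is false there. This is the first violation.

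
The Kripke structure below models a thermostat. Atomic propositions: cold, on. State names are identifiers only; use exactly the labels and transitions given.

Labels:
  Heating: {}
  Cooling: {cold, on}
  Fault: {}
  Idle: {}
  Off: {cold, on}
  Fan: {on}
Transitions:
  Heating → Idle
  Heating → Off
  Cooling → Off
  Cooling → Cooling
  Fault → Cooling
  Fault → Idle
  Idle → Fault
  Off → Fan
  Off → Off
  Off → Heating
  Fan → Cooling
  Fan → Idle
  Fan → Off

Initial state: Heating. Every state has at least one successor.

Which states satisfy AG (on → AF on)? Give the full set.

States satisfying on → AF on: {Heating, Cooling, Fault, Idle, Off, Fan}.
States satisfying AG (on → AF on): {Heating, Cooling, Fault, Idle, Off, Fan}.

{Heating, Cooling, Fault, Idle, Off, Fan}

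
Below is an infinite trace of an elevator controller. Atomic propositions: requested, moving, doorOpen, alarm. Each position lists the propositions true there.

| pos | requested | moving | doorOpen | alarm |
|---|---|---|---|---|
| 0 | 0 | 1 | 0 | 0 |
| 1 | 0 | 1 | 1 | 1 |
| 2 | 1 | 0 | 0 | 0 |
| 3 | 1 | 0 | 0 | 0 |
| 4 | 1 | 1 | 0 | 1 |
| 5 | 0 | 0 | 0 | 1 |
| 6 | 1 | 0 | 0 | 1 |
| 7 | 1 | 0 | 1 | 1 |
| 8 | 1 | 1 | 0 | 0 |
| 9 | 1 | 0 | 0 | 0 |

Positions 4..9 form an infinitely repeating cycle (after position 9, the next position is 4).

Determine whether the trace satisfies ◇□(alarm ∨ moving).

□(alarm ∨ moving) is false at every position 0..9, so it never becomes true and ◇□(alarm ∨ moving) fails.

Does not hold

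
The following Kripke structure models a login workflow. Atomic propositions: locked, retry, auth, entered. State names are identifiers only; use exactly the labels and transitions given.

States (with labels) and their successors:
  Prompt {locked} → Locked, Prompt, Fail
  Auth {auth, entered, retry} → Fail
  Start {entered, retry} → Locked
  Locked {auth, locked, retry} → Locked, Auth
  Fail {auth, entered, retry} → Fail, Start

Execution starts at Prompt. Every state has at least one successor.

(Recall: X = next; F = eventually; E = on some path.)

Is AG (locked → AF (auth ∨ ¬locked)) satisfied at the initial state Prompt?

Violated

States satisfying locked → AF (auth ∨ ¬locked): {Auth, Start, Locked, Fail}.
States satisfying AG (locked → AF (auth ∨ ¬locked)): {Auth, Start, Locked, Fail}.
Prompt is reachable from Prompt and violates locked → AF (auth ∨ ¬locked), so AG fails at Prompt.
Prompt ∉ Sat(AG (locked → AF (auth ∨ ¬locked))).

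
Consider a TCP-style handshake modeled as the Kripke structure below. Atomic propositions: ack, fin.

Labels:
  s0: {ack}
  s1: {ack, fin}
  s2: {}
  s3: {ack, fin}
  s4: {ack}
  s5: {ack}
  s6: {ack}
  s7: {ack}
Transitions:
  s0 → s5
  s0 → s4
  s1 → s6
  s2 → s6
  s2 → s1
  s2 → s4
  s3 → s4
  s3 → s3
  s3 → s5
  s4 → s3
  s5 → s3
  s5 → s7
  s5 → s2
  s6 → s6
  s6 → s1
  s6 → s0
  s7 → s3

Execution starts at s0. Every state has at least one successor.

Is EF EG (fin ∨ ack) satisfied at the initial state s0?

States satisfying EG (fin ∨ ack): {s0, s1, s3, s4, s5, s6, s7}.
States satisfying EF EG (fin ∨ ack): {s0, s1, s2, s3, s4, s5, s6, s7}.
Some path from s0 reaches a state where EG (fin ∨ ack) holds.
s0 ∈ Sat(EF EG (fin ∨ ack)).

Holds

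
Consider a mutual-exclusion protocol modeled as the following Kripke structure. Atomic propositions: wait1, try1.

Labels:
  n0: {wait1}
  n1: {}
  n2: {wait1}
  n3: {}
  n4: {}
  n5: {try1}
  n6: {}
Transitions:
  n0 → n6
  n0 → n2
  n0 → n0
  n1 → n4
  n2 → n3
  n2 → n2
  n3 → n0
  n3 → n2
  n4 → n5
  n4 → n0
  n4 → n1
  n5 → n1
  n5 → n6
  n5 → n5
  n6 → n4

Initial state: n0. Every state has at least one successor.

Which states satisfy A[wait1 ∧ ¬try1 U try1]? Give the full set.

States satisfying wait1 ∧ ¬try1: {n0, n2}.
States satisfying try1: {n5}.
States satisfying A[wait1 ∧ ¬try1 U try1]: {n5}.

{n5}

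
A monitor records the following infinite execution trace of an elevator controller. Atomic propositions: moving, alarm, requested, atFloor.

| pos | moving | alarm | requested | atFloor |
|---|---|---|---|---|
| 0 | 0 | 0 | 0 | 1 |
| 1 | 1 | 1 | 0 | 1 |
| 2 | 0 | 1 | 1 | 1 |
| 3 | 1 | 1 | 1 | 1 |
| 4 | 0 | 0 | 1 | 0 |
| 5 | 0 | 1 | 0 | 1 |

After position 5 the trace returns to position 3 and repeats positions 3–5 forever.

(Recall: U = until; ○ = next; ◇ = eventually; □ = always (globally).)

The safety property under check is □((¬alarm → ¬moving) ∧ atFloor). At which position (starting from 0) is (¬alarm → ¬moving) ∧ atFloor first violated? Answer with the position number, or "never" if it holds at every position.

4

Check (¬alarm → ¬moving) ∧ atFloor at each position in order: 0 ✓, 1 ✓, 2 ✓, 3 ✓.
At position 4 the labels are {requested}, so (¬alarm → ¬moving) ∧ atFloor is false there. This is the first violation.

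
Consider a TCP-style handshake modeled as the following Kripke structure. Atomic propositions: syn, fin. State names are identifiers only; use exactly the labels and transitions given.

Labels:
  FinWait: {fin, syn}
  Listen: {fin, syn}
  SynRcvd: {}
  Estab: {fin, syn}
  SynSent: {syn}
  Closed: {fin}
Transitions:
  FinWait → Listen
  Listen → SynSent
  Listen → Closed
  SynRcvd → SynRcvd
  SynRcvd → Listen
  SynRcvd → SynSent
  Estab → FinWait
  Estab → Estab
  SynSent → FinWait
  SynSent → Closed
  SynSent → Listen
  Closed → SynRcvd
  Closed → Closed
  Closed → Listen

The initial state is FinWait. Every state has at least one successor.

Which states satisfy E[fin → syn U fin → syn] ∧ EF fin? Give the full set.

States satisfying fin → syn: {FinWait, Listen, SynRcvd, Estab, SynSent}.
States satisfying E[fin → syn U fin → syn]: {FinWait, Listen, SynRcvd, Estab, SynSent}.
States satisfying fin: {FinWait, Listen, Estab, Closed}.
States satisfying EF fin: {FinWait, Listen, SynRcvd, Estab, SynSent, Closed}.
States satisfying E[fin → syn U fin → syn] ∧ EF fin: {FinWait, Listen, SynRcvd, Estab, SynSent}.

{FinWait, Listen, SynRcvd, Estab, SynSent}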